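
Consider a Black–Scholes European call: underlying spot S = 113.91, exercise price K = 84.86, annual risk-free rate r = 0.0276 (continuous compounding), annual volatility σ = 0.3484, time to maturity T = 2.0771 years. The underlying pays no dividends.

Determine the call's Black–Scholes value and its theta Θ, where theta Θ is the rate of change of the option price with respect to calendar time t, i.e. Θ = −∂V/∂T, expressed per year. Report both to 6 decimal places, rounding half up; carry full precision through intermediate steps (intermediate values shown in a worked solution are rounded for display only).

price = 40.505785
Θ = -4.982205

σ√T = 0.3484·√2.0771 = 0.502119
d₁ = (ln(S/K) + (r+σ²/2)T) / (σ√T) = (ln(113.91/84.86) + (0.0276+0.3484²/2)·2.0771) / 0.502119 = (0.294406 + 0.183390) / 0.502119 = 0.951558
d₂ = d₁ − σ√T = 0.951558 − 0.502119 = 0.449439
e^{−rT} = e^{−0.0276·2.0771} = 0.944284
N(d₁) = 0.829339,  N(d₂) = 0.673442
Call price V = S·N(d₁) − K·e^{−rT}·N(d₂) = 94.470056 − 53.964271 = 40.505785
φ(d₁) = (1/√(2π))·e^{−d₁²/2} = 0.253683
Θ = −S·φ(d₁)·σ/(2√T) − r·K·e^{−rT}·N(d₂) = −3.492791 − 1.489414 = -4.982205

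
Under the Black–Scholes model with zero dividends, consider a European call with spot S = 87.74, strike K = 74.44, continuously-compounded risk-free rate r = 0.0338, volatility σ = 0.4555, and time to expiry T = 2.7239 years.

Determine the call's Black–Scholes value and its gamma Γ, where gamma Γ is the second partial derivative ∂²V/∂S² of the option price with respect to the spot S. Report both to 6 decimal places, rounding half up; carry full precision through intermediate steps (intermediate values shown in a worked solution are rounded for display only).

σ√T = 0.4555·√2.7239 = 0.751768
d₁ = (ln(S/K) + (r+σ²/2)T) / (σ√T) = (ln(87.74/74.44) + (0.0338+0.4555²/2)·2.7239) / 0.751768 = (0.164384 + 0.374646) / 0.751768 = 0.717016
d₂ = d₁ − σ√T = 0.717016 − 0.751768 = -0.034752
e^{−rT} = e^{−0.0338·2.7239} = 0.912043
N(d₁) = 0.763318,  N(d₂) = 0.486139
Call price V = S·N(d₁) − K·e^{−rT}·N(d₂) = 66.973518 − 33.005176 = 33.968341
φ(d₁) = (1/√(2π))·e^{−d₁²/2} = 0.308512
Γ = φ(d₁) / (S·σ·√T) = 0.004677

price = 33.968341
Γ = 0.004677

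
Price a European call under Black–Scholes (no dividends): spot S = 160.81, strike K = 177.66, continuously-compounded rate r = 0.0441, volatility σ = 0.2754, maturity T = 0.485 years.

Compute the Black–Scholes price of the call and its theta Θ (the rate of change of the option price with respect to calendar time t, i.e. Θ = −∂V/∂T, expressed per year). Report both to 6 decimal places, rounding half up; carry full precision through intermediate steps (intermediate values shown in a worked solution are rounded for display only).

σ√T = 0.2754·√0.485 = 0.191794
d₁ = (ln(S/K) + (r+σ²/2)T) / (σ√T) = (ln(160.81/177.66) + (0.0441+0.2754²/2)·0.485) / 0.191794 = (-0.099648 + 0.039781) / 0.191794 = -0.312143
d₂ = d₁ − σ√T = -0.312143 − 0.191794 = -0.503937
e^{−rT} = e^{−0.0441·0.485} = 0.978839
N(d₁) = 0.377466,  N(d₂) = 0.307153
Call price V = S·N(d₁) − K·e^{−rT}·N(d₂) = 60.700298 − 53.414028 = 7.286270
φ(d₁) = (1/√(2π))·e^{−d₁²/2} = 0.379973
Θ = −S·φ(d₁)·σ/(2√T) − r·K·e^{−rT}·N(d₂) = −12.081722 − 2.355559 = -14.437281

price = 7.286270
Θ = -14.437281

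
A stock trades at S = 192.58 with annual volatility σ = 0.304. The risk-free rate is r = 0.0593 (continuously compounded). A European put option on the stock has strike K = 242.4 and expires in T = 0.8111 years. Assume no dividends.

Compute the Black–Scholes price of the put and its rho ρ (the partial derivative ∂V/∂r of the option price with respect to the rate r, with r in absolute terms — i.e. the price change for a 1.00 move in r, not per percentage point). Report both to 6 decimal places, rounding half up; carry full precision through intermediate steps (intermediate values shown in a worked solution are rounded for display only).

price = 47.147384
ρ = -147.766052

σ√T = 0.304·√0.8111 = 0.273786
d₁ = (ln(S/K) + (r+σ²/2)T) / (σ√T) = (ln(192.58/242.4) + (0.0593+0.304²/2)·0.8111) / 0.273786 = (-0.230078 + 0.085578) / 0.273786 = -0.527785
d₂ = d₁ − σ√T = -0.527785 − 0.273786 = -0.801571
e^{−rT} = e^{−0.0593·0.8111} = 0.953040
N(−d₁) = 0.701176,  N(−d₂) = 0.788599
Put price V = K·e^{−rT}·N(−d₂) − S·N(−d₁) = 182.179820 − 135.032436 = 47.147384
ρ = −K·T·e^{−rT}·N(−d₂) = -147.766052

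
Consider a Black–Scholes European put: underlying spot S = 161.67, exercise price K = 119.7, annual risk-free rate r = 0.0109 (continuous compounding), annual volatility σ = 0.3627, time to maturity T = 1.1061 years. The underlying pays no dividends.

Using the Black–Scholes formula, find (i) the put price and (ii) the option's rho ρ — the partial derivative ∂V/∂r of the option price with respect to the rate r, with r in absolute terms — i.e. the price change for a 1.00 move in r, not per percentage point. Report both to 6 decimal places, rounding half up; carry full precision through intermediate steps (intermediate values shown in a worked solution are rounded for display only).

price = 6.058976
ρ = -34.630329

σ√T = 0.3627·√1.1061 = 0.381456
d₁ = (ln(S/K) + (r+σ²/2)T) / (σ√T) = (ln(161.67/119.7) + (0.0109+0.3627²/2)·1.1061) / 0.381456 = (0.300569 + 0.084811) / 0.381456 = 1.010285
d₂ = d₁ − σ√T = 1.010285 − 0.381456 = 0.628829
e^{−rT} = e^{−0.0109·1.1061} = 0.988016
N(−d₁) = 0.156179,  N(−d₂) = 0.264731
Put price V = K·e^{−rT}·N(−d₂) − S·N(−d₁) = 31.308497 − 25.249521 = 6.058976
ρ = −K·T·e^{−rT}·N(−d₂) = -34.630329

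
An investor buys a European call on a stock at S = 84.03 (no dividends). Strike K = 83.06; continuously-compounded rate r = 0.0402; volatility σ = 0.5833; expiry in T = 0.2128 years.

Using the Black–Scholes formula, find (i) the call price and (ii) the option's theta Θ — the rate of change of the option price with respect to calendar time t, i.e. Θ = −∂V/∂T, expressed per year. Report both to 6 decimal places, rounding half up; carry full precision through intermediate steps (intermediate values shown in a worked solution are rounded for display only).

price = 9.767015
Θ = -22.311031

σ√T = 0.5833·√0.2128 = 0.269078
d₁ = (ln(S/K) + (r+σ²/2)T) / (σ√T) = (ln(84.03/83.06) + (0.0402+0.5833²/2)·0.2128) / 0.269078 = (0.011611 + 0.044756) / 0.269078 = 0.209481
d₂ = d₁ − σ√T = 0.209481 − 0.269078 = -0.059597
e^{−rT} = e^{−0.0402·0.2128} = 0.991482
N(d₁) = 0.582964,  N(d₂) = 0.476238
Call price V = S·N(d₁) − K·e^{−rT}·N(d₂) = 48.986426 − 39.219411 = 9.767015
φ(d₁) = (1/√(2π))·e^{−d₁²/2} = 0.390284
Θ = −S·φ(d₁)·σ/(2√T) − r·K·e^{−rT}·N(d₂) = −20.734411 − 1.576620 = -22.311031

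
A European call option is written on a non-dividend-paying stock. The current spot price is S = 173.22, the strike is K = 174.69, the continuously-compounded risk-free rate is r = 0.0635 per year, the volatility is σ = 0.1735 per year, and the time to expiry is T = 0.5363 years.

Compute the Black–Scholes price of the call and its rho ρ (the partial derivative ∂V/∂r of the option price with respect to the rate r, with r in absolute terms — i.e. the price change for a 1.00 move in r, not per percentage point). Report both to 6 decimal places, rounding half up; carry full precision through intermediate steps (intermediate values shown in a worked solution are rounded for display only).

σ√T = 0.1735·√0.5363 = 0.127058
d₁ = (ln(S/K) + (r+σ²/2)T) / (σ√T) = (ln(173.22/174.69) + (0.0635+0.1735²/2)·0.5363) / 0.127058 = (-0.008451 + 0.042127) / 0.127058 = 0.265047
d₂ = d₁ − σ√T = 0.265047 − 0.127058 = 0.137989
e^{−rT} = e^{−0.0635·0.5363} = 0.966518
N(d₁) = 0.604513,  N(d₂) = 0.554875
Call price V = S·N(d₁) − K·e^{−rT}·N(d₂) = 104.713811 − 93.685748 = 11.028063
ρ = K·T·e^{−rT}·N(d₂) = 50.243667

price = 11.028063
ρ = 50.243667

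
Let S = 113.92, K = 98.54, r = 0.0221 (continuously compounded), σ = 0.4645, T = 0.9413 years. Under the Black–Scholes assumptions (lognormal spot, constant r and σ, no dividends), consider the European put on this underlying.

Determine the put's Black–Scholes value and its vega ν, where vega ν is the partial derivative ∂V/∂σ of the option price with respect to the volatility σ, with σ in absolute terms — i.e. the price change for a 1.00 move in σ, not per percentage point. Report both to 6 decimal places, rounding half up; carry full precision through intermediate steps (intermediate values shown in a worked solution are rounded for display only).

price = 11.284483
ν = 36.977121

σ√T = 0.4645·√0.9413 = 0.450661
d₁ = (ln(S/K) + (r+σ²/2)T) / (σ√T) = (ln(113.92/98.54) + (0.0221+0.4645²/2)·0.9413) / 0.450661 = (0.145034 + 0.122350) / 0.450661 = 0.593316
d₂ = d₁ − σ√T = 0.593316 − 0.450661 = 0.142655
e^{−rT} = e^{−0.0221·0.9413} = 0.979412
N(−d₁) = 0.276485,  N(−d₂) = 0.443281
Put price V = K·e^{−rT}·N(−d₂) − S·N(−d₁) = 42.781642 − 31.497159 = 11.284483
φ(d₁) = (1/√(2π))·e^{−d₁²/2} = 0.334556
ν = S·φ(d₁)·√T = 36.977121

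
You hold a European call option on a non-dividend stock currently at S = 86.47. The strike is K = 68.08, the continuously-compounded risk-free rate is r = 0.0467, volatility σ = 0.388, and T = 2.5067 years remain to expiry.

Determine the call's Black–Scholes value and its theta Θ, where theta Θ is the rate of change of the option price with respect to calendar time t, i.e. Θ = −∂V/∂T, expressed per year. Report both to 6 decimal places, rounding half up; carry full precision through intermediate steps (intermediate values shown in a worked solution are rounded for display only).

σ√T = 0.388·√2.5067 = 0.614303
d₁ = (ln(S/K) + (r+σ²/2)T) / (σ√T) = (ln(86.47/68.08) + (0.0467+0.388²/2)·2.5067) / 0.614303 = (0.239114 + 0.305747) / 0.614303 = 0.886958
d₂ = d₁ − σ√T = 0.886958 − 0.614303 = 0.272655
e^{−rT} = e^{−0.0467·2.5067} = 0.889529
N(d₁) = 0.812449,  N(d₂) = 0.607441
Call price V = S·N(d₁) − K·e^{−rT}·N(d₂) = 70.252485 − 36.786088 = 33.466397
φ(d₁) = (1/√(2π))·e^{−d₁²/2} = 0.269204
Θ = −S·φ(d₁)·σ/(2√T) − r·K·e^{−rT}·N(d₂) = −2.852315 − 1.717910 = -4.570226

price = 33.466397
Θ = -4.570226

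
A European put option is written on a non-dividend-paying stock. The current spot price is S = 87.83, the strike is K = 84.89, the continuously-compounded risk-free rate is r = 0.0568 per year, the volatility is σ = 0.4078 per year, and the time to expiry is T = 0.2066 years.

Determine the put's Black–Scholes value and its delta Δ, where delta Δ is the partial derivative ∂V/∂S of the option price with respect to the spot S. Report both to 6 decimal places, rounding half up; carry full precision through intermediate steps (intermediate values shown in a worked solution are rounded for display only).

σ√T = 0.4078·√0.2066 = 0.185358
d₁ = (ln(S/K) + (r+σ²/2)T) / (σ√T) = (ln(87.83/84.89) + (0.0568+0.4078²/2)·0.2066) / 0.185358 = (0.034047 + 0.028914) / 0.185358 = 0.339669
d₂ = d₁ − σ√T = 0.339669 − 0.185358 = 0.154311
e^{−rT} = e^{−0.0568·0.2066} = 0.988334
N(−d₁) = 0.367053,  N(−d₂) = 0.438682
Put price V = K·e^{−rT}·N(−d₂) − S·N(−d₁) = 36.805290 − 32.238245 = 4.567046
Δ = −N(−d₁) = -0.367053

price = 4.567046
Δ = -0.367053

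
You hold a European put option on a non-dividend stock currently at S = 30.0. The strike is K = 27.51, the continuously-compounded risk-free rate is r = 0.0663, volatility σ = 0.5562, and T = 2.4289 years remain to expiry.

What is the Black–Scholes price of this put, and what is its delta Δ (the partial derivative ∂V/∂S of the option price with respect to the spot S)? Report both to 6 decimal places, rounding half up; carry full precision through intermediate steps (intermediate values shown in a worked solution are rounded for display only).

σ√T = 0.5562·√2.4289 = 0.866834
d₁ = (ln(S/K) + (r+σ²/2)T) / (σ√T) = (ln(30.0/27.51) + (0.0663+0.5562²/2)·2.4289) / 0.866834 = (0.086648 + 0.536736) / 0.866834 = 0.719151
d₂ = d₁ − σ√T = 0.719151 − 0.866834 = -0.147683
e^{−rT} = e^{−0.0663·2.4289} = 0.851261
N(−d₁) = 0.236024,  N(−d₂) = 0.558703
Put price V = K·e^{−rT}·N(−d₂) − S·N(−d₁) = 13.083830 − 7.080719 = 6.003110
Δ = −N(−d₁) = -0.236024

price = 6.003110
Δ = -0.236024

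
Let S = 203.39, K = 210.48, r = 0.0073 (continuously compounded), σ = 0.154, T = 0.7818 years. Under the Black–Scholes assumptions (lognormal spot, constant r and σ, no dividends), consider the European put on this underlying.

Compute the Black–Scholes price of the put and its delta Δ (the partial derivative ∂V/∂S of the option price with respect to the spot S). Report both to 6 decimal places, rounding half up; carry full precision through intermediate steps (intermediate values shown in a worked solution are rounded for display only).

σ√T = 0.154·√0.7818 = 0.136166
d₁ = (ln(S/K) + (r+σ²/2)T) / (σ√T) = (ln(203.39/210.48) + (0.0073+0.154²/2)·0.7818) / 0.136166 = (-0.034265 + 0.014978) / 0.136166 = -0.141648
d₂ = d₁ − σ√T = -0.141648 − 0.136166 = -0.277814
e^{−rT} = e^{−0.0073·0.7818} = 0.994309
N(−d₁) = 0.556321,  N(−d₂) = 0.609422
Put price V = K·e^{−rT}·N(−d₂) − S·N(−d₁) = 127.541228 − 113.150098 = 14.391130
Δ = −N(−d₁) = -0.556321

price = 14.391130
Δ = -0.556321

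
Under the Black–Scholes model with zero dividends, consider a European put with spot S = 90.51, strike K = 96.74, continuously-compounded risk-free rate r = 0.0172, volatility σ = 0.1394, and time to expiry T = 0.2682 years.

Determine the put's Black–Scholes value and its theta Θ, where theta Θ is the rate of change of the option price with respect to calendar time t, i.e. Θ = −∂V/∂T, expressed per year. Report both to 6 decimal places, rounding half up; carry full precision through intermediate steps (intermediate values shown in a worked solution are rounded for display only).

σ√T = 0.1394·√0.2682 = 0.072193
d₁ = (ln(S/K) + (r+σ²/2)T) / (σ√T) = (ln(90.51/96.74) + (0.0172+0.1394²/2)·0.2682) / 0.072193 = (-0.066567 + 0.007219) / 0.072193 = -0.822076
d₂ = d₁ − σ√T = -0.822076 − 0.072193 = -0.894268
e^{−rT} = e^{−0.0172·0.2682} = 0.995398
N(−d₁) = 0.794483,  N(−d₂) = 0.814411
Put price V = K·e^{−rT}·N(−d₂) − S·N(−d₁) = 78.423493 − 71.908663 = 6.514829
φ(d₁) = (1/√(2π))·e^{−d₁²/2} = 0.284551
Θ = −S·φ(d₁)·σ/(2√T) + r·K·e^{−rT}·N(−d₂) = −3.466252 + 1.348884 = -2.117368

price = 6.514829
Θ = -2.117368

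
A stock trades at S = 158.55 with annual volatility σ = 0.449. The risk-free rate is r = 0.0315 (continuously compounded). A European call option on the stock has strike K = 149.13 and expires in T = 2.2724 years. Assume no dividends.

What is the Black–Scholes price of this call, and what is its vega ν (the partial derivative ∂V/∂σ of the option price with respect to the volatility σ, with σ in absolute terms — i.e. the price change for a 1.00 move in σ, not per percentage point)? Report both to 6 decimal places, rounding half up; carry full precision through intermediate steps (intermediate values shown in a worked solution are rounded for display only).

σ√T = 0.449·√2.2724 = 0.676844
d₁ = (ln(S/K) + (r+σ²/2)T) / (σ√T) = (ln(158.55/149.13) + (0.0315+0.449²/2)·2.2724) / 0.676844 = (0.061252 + 0.300640) / 0.676844 = 0.534674
d₂ = d₁ − σ√T = 0.534674 − 0.676844 = -0.142170
e^{−rT} = e^{−0.0315·2.2724} = 0.930921
N(d₁) = 0.703562,  N(d₂) = 0.443473
Call price V = S·N(d₁) − K·e^{−rT}·N(d₂) = 111.549829 − 61.566584 = 49.983246
φ(d₁) = (1/√(2π))·e^{−d₁²/2} = 0.345806
ν = S·φ(d₁)·√T = 82.649718

price = 49.983246
ν = 82.649718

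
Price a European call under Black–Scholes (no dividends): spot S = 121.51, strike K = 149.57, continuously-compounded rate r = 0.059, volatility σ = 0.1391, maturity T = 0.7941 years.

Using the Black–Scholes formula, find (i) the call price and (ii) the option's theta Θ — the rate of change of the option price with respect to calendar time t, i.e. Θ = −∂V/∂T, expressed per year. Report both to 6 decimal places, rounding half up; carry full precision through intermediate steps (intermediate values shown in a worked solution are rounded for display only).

σ√T = 0.1391·√0.7941 = 0.123955
d₁ = (ln(S/K) + (r+σ²/2)T) / (σ√T) = (ln(121.51/149.57) + (0.059+0.1391²/2)·0.7941) / 0.123955 = (-0.207768 + 0.054534) / 0.123955 = -1.236202
d₂ = d₁ − σ√T = -1.236202 − 0.123955 = -1.360157
e^{−rT} = e^{−0.059·0.7941} = 0.954229
N(d₁) = 0.108192,  N(d₂) = 0.086890
Call price V = S·N(d₁) − K·e^{−rT}·N(d₂) = 13.146389 − 12.401311 = 0.745078
φ(d₁) = (1/√(2π))·e^{−d₁²/2} = 0.185809
Θ = −S·φ(d₁)·σ/(2√T) − r·K·e^{−rT}·N(d₂) = −1.762132 − 0.731677 = -2.493809

price = 0.745078
Θ = -2.493809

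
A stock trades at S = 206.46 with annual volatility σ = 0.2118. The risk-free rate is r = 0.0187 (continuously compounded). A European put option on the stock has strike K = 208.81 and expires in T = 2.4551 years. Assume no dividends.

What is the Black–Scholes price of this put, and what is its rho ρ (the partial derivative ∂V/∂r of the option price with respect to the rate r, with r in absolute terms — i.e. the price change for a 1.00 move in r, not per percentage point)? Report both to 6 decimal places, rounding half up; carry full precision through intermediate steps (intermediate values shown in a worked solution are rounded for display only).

σ√T = 0.2118·√2.4551 = 0.331864
d₁ = (ln(S/K) + (r+σ²/2)T) / (σ√T) = (ln(206.46/208.81) + (0.0187+0.2118²/2)·2.4551) / 0.331864 = (-0.011318 + 0.100977) / 0.331864 = 0.270168
d₂ = d₁ − σ√T = 0.270168 − 0.331864 = -0.061696
e^{−rT} = e^{−0.0187·2.4551} = 0.955128
N(−d₁) = 0.393515,  N(−d₂) = 0.524597
Put price V = K·e^{−rT}·N(−d₂) − S·N(−d₁) = 104.625819 − 81.245174 = 23.380644
ρ = −K·T·e^{−rT}·N(−d₂) = -256.866847

price = 23.380644
ρ = -256.866847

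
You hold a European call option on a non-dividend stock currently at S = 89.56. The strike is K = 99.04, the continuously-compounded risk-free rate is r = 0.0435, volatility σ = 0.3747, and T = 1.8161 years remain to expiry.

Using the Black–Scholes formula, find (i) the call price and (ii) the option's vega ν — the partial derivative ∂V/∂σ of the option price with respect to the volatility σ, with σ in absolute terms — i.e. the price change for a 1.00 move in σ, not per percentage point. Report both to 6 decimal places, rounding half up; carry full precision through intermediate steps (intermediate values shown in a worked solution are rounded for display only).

price = 17.084623
ν = 47.102899

σ√T = 0.3747·√1.8161 = 0.504956
d₁ = (ln(S/K) + (r+σ²/2)T) / (σ√T) = (ln(89.56/99.04) + (0.0435+0.3747²/2)·1.8161) / 0.504956 = (-0.100615 + 0.206491) / 0.504956 = 0.209673
d₂ = d₁ − σ√T = 0.209673 − 0.504956 = -0.295283
e^{−rT} = e^{−0.0435·1.8161} = 0.924040
N(d₁) = 0.583039,  N(d₂) = 0.383889
Call price V = S·N(d₁) − K·e^{−rT}·N(d₂) = 52.216932 − 35.132308 = 17.084623
φ(d₁) = (1/√(2π))·e^{−d₁²/2} = 0.390269
ν = S·φ(d₁)·√T = 47.102899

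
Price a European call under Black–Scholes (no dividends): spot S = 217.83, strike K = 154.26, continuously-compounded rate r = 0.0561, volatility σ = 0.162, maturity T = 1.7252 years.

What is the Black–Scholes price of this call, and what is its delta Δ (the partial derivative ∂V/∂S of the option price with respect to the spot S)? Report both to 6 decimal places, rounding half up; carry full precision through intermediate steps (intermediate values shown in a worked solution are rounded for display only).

price = 78.055359
Δ = 0.985481

σ√T = 0.162·√1.7252 = 0.212782
d₁ = (ln(S/K) + (r+σ²/2)T) / (σ√T) = (ln(217.83/154.26) + (0.0561+0.162²/2)·1.7252) / 0.212782 = (0.345075 + 0.119422) / 0.212782 = 2.182973
d₂ = d₁ − σ√T = 2.182973 − 0.212782 = 1.970191
e^{−rT} = e^{−0.0561·1.7252} = 0.907752
N(d₁) = 0.985481,  N(d₂) = 0.975592
Call price V = S·N(d₁) − K·e^{−rT}·N(d₂) = 214.667350 − 136.611991 = 78.055359
Δ = N(d₁) = 0.985481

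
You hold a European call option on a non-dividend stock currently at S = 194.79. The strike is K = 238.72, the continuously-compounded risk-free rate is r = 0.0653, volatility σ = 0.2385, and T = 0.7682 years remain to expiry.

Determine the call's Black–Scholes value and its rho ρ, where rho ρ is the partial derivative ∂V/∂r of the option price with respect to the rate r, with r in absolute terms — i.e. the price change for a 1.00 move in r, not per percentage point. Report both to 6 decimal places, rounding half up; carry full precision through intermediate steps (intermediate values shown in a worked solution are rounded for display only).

σ√T = 0.2385·√0.7682 = 0.209038
d₁ = (ln(S/K) + (r+σ²/2)T) / (σ√T) = (ln(194.79/238.72) + (0.0653+0.2385²/2)·0.7682) / 0.209038 = (-0.203369 + 0.072012) / 0.209038 = -0.628389
d₂ = d₁ − σ√T = -0.628389 − 0.209038 = -0.837427
e^{−rT} = e^{−0.0653·0.7682} = 0.951074
N(d₁) = 0.264874,  N(d₂) = 0.201176
Call price V = S·N(d₁) − K·e^{−rT}·N(d₂) = 51.594899 − 45.675114 = 5.919785
ρ = K·T·e^{−rT}·N(d₂) = 35.087623

price = 5.919785
ρ = 35.087623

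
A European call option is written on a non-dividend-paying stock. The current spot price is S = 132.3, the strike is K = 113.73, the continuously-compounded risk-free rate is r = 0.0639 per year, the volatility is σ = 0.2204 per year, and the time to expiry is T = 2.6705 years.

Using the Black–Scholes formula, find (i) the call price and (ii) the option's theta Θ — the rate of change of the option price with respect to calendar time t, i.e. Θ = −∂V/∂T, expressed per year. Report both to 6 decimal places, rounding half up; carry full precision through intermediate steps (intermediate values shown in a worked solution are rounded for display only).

σ√T = 0.2204·√2.6705 = 0.360170
d₁ = (ln(S/K) + (r+σ²/2)T) / (σ√T) = (ln(132.3/113.73) + (0.0639+0.2204²/2)·2.6705) / 0.360170 = (0.151245 + 0.235506) / 0.360170 = 1.073801
d₂ = d₁ − σ√T = 1.073801 − 0.360170 = 0.713630
e^{−rT} = e^{−0.0639·2.6705} = 0.843121
N(d₁) = 0.858544,  N(d₂) = 0.762272
Call price V = S·N(d₁) − K·e^{−rT}·N(d₂) = 113.585371 − 73.092855 = 40.492516
φ(d₁) = (1/√(2π))·e^{−d₁²/2} = 0.224145
Θ = −S·φ(d₁)·σ/(2√T) − r·K·e^{−rT}·N(d₂) = −1.999742 − 4.670633 = -6.670376

price = 40.492516
Θ = -6.670376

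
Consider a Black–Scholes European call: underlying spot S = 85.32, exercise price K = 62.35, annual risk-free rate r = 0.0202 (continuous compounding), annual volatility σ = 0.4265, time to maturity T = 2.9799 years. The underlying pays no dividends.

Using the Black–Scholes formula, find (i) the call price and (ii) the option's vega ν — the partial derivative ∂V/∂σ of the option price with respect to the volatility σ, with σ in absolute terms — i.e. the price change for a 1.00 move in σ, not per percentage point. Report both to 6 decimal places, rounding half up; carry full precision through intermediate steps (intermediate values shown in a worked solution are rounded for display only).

σ√T = 0.4265·√2.9799 = 0.736241
d₁ = (ln(S/K) + (r+σ²/2)T) / (σ√T) = (ln(85.32/62.35) + (0.0202+0.4265²/2)·2.9799) / 0.736241 = (0.313645 + 0.331219) / 0.736241 = 0.875888
d₂ = d₁ − σ√T = 0.875888 − 0.736241 = 0.139647
e^{−rT} = e^{−0.0202·2.9799} = 0.941582
N(d₁) = 0.809455,  N(d₂) = 0.555531
Call price V = S·N(d₁) − K·e^{−rT}·N(d₂) = 69.062660 − 32.613886 = 36.448775
φ(d₁) = (1/√(2π))·e^{−d₁²/2} = 0.271844
ν = S·φ(d₁)·√T = 40.037854

price = 36.448775
ν = 40.037854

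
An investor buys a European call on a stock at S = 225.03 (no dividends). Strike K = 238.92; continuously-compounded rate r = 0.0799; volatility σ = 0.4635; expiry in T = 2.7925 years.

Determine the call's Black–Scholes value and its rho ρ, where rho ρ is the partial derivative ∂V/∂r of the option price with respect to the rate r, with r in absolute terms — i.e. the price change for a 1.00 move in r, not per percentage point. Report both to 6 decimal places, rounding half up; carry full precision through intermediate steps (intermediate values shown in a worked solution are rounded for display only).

price = 80.987188
ρ = 229.482947

σ√T = 0.4635·√2.7925 = 0.774544
d₁ = (ln(S/K) + (r+σ²/2)T) / (σ√T) = (ln(225.03/238.92) + (0.0799+0.4635²/2)·2.7925) / 0.774544 = (-0.059895 + 0.523080) / 0.774544 = 0.598010
d₂ = d₁ − σ√T = 0.598010 − 0.774544 = -0.176535
e^{−rT} = e^{−0.0799·2.7925} = 0.800018
N(d₁) = 0.725083,  N(d₂) = 0.429937
Call price V = S·N(d₁) − K·e^{−rT}·N(d₂) = 163.165504 − 82.178316 = 80.987188
ρ = K·T·e^{−rT}·N(d₂) = 229.482947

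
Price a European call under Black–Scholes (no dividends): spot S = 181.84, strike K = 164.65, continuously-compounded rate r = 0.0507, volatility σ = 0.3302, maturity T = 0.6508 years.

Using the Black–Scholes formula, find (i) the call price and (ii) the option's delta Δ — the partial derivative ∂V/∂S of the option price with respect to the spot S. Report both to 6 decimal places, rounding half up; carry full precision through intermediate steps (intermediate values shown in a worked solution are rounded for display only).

σ√T = 0.3302·√0.6508 = 0.266380
d₁ = (ln(S/K) + (r+σ²/2)T) / (σ√T) = (ln(181.84/164.65) + (0.0507+0.3302²/2)·0.6508) / 0.266380 = (0.099305 + 0.068475) / 0.266380 = 0.629852
d₂ = d₁ − σ√T = 0.629852 − 0.266380 = 0.363473
e^{−rT} = e^{−0.0507·0.6508} = 0.967543
N(d₁) = 0.735604,  N(d₂) = 0.641874
Call price V = S·N(d₁) − K·e^{−rT}·N(d₂) = 133.762302 − 102.254355 = 31.507947
Δ = N(d₁) = 0.735604

price = 31.507947
Δ = 0.735604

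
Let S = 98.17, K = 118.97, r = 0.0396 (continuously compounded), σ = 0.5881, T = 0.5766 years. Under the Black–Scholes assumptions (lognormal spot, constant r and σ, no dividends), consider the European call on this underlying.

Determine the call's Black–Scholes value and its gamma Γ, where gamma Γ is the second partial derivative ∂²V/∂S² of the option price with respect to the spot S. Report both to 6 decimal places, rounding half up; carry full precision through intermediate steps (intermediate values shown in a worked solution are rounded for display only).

σ√T = 0.5881·√0.5766 = 0.446569
d₁ = (ln(S/K) + (r+σ²/2)T) / (σ√T) = (ln(98.17/118.97) + (0.0396+0.5881²/2)·0.5766) / 0.446569 = (-0.192171 + 0.122545) / 0.446569 = -0.155912
d₂ = d₁ − σ√T = -0.155912 − 0.446569 = -0.602481
e^{−rT} = e^{−0.0396·0.5766} = 0.977425
N(d₁) = 0.438051,  N(d₂) = 0.273427
Call price V = S·N(d₁) − K·e^{−rT}·N(d₂) = 43.003488 − 31.795271 = 11.208217
φ(d₁) = (1/√(2π))·e^{−d₁²/2} = 0.394123
Γ = φ(d₁) / (S·σ·√T) = 0.008990

price = 11.208217
Γ = 0.008990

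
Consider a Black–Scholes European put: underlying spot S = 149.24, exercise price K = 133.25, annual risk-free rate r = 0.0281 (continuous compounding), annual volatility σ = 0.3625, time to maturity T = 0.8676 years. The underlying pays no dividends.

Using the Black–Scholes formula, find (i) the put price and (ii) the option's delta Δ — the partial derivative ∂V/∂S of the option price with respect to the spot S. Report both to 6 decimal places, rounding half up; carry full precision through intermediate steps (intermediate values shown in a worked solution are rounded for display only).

price = 10.639604
Δ = -0.282082

σ√T = 0.3625·√0.8676 = 0.337651
d₁ = (ln(S/K) + (r+σ²/2)T) / (σ√T) = (ln(149.24/133.25) + (0.0281+0.3625²/2)·0.8676) / 0.337651 = (0.113329 + 0.081384) / 0.337651 = 0.576668
d₂ = d₁ − σ√T = 0.576668 − 0.337651 = 0.239017
e^{−rT} = e^{−0.0281·0.8676} = 0.975915
N(−d₁) = 0.282082,  N(−d₂) = 0.405546
Put price V = K·e^{−rT}·N(−d₂) − S·N(−d₁) = 52.737523 − 42.097919 = 10.639604
Δ = −N(−d₁) = -0.282082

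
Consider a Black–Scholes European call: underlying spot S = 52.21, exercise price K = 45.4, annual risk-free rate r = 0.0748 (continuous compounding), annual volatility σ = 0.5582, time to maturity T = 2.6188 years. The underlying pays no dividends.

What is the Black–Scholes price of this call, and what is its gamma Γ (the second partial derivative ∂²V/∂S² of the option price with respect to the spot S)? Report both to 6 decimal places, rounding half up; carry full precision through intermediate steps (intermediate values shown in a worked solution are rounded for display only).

price = 24.026546
Γ = 0.006028

σ√T = 0.5582·√2.6188 = 0.903319
d₁ = (ln(S/K) + (r+σ²/2)T) / (σ√T) = (ln(52.21/45.4) + (0.0748+0.5582²/2)·2.6188) / 0.903319 = (0.139762 + 0.603879) / 0.903319 = 0.823232
d₂ = d₁ − σ√T = 0.823232 − 0.903319 = -0.080087
e^{−rT} = e^{−0.0748·2.6188} = 0.822106
N(d₁) = 0.794812,  N(d₂) = 0.468084
Call price V = S·N(d₁) − K·e^{−rT}·N(d₂) = 41.497127 − 17.470581 = 24.026546
φ(d₁) = (1/√(2π))·e^{−d₁²/2} = 0.284281
Γ = φ(d₁) / (S·σ·√T) = 0.006028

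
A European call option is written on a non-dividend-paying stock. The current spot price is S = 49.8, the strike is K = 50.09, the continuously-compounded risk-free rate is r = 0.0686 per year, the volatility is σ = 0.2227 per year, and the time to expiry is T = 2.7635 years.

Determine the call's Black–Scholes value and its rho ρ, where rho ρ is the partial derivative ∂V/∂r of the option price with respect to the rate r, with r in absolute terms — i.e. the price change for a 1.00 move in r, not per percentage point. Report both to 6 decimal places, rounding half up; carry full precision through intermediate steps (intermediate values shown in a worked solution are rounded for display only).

price = 11.676355
ρ = 71.254833

σ√T = 0.2227·√2.7635 = 0.370212
d₁ = (ln(S/K) + (r+σ²/2)T) / (σ√T) = (ln(49.8/50.09) + (0.0686+0.2227²/2)·2.7635) / 0.370212 = (-0.005806 + 0.258104) / 0.370212 = 0.681497
d₂ = d₁ − σ√T = 0.681497 − 0.370212 = 0.311285
e^{−rT} = e^{−0.0686·2.7635} = 0.827310
N(d₁) = 0.752221,  N(d₂) = 0.622208
Call price V = S·N(d₁) − K·e^{−rT}·N(d₂) = 37.460626 − 25.784271 = 11.676355
ρ = K·T·e^{−rT}·N(d₂) = 71.254833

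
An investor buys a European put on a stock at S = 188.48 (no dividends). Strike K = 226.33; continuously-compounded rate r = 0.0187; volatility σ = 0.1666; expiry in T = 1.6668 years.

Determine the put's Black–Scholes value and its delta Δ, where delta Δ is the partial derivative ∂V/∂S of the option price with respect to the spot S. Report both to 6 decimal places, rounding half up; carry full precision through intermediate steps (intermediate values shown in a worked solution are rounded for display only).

price = 37.070908
Δ = -0.725202

σ√T = 0.1666·√1.6668 = 0.215088
d₁ = (ln(S/K) + (r+σ²/2)T) / (σ√T) = (ln(188.48/226.33) + (0.0187+0.1666²/2)·1.6668) / 0.215088 = (-0.183002 + 0.054301) / 0.215088 = -0.598366
d₂ = d₁ − σ√T = -0.598366 − 0.215088 = -0.813455
e^{−rT} = e^{−0.0187·1.6668} = 0.969312
N(−d₁) = 0.725202,  N(−d₂) = 0.792021
Put price V = K·e^{−rT}·N(−d₂) − S·N(−d₁) = 173.757021 − 136.686113 = 37.070908
Δ = −N(−d₁) = -0.725202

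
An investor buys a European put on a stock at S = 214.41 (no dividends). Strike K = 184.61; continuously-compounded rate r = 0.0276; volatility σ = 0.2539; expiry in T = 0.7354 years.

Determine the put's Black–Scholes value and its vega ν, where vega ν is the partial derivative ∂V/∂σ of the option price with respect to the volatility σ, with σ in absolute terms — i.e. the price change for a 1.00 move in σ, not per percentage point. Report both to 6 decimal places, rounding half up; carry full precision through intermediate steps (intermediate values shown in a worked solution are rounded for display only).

price = 5.315656
ν = 49.392126

σ√T = 0.2539·√0.7354 = 0.217733
d₁ = (ln(S/K) + (r+σ²/2)T) / (σ√T) = (ln(214.41/184.61) + (0.0276+0.2539²/2)·0.7354) / 0.217733 = (0.149645 + 0.044001) / 0.217733 = 0.889371
d₂ = d₁ − σ√T = 0.889371 − 0.217733 = 0.671638
e^{−rT} = e^{−0.0276·0.7354} = 0.979908
N(−d₁) = 0.186902,  N(−d₂) = 0.250907
Put price V = K·e^{−rT}·N(−d₂) − S·N(−d₁) = 45.389299 − 40.073643 = 5.315656
φ(d₁) = (1/√(2π))·e^{−d₁²/2} = 0.268628
ν = S·φ(d₁)·√T = 49.392126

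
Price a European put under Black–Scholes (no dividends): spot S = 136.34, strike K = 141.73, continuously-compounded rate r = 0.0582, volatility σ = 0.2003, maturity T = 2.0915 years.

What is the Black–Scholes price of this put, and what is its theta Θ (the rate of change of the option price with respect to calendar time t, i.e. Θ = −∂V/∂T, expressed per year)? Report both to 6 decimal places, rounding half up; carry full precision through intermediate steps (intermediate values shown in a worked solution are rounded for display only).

price = 10.258571
Θ = -0.191587

σ√T = 0.2003·√2.0915 = 0.289674
d₁ = (ln(S/K) + (r+σ²/2)T) / (σ√T) = (ln(136.34/141.73) + (0.0582+0.2003²/2)·2.0915) / 0.289674 = (-0.038772 + 0.163681) / 0.289674 = 0.431204
d₂ = d₁ − σ√T = 0.431204 − 0.289674 = 0.141530
e^{−rT} = e^{−0.0582·2.0915} = 0.885392
N(−d₁) = 0.333160,  N(−d₂) = 0.443726
Put price V = K·e^{−rT}·N(−d₂) − S·N(−d₁) = 55.681588 − 45.423017 = 10.258571
φ(d₁) = (1/√(2π))·e^{−d₁²/2} = 0.363525
Θ = −S·φ(d₁)·σ/(2√T) + r·K·e^{−rT}·N(−d₂) = −3.432256 + 3.240668 = -0.191587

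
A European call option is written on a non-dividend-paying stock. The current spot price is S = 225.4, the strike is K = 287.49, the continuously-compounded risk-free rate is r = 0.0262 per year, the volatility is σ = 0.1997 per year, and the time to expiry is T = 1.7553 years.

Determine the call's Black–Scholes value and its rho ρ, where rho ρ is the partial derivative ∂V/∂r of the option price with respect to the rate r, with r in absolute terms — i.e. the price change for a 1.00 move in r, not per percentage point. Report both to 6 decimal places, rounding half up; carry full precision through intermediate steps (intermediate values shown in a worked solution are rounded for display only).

σ√T = 0.1997·√1.7553 = 0.264578
d₁ = (ln(S/K) + (r+σ²/2)T) / (σ√T) = (ln(225.4/287.49) + (0.0262+0.1997²/2)·1.7553) / 0.264578 = (-0.243311 + 0.080990) / 0.264578 = -0.613512
d₂ = d₁ − σ√T = -0.613512 − 0.264578 = -0.878090
e^{−rT} = e^{−0.0262·1.7553} = 0.955053
N(d₁) = 0.269769,  N(d₂) = 0.189947
Call price V = S·N(d₁) − K·e^{−rT}·N(d₂) = 60.805896 − 52.153482 = 8.652414
ρ = K·T·e^{−rT}·N(d₂) = 91.545006

price = 8.652414
ρ = 91.545006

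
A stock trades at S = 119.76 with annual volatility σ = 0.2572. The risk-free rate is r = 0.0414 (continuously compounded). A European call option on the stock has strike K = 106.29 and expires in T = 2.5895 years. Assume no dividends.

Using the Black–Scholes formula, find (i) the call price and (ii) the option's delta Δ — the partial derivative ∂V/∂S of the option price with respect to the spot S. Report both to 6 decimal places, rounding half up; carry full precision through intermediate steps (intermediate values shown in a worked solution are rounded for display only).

σ√T = 0.2572·√2.5895 = 0.413884
d₁ = (ln(S/K) + (r+σ²/2)T) / (σ√T) = (ln(119.76/106.29) + (0.0414+0.2572²/2)·2.5895) / 0.413884 = (0.119319 + 0.192855) / 0.413884 = 0.754254
d₂ = d₁ − σ√T = 0.754254 − 0.413884 = 0.340370
e^{−rT} = e^{−0.0414·2.5895} = 0.898341
N(d₁) = 0.774652,  N(d₂) = 0.633211
Call price V = S·N(d₁) − K·e^{−rT}·N(d₂) = 92.772286 − 60.461955 = 32.310331
Δ = N(d₁) = 0.774652

price = 32.310331
Δ = 0.774652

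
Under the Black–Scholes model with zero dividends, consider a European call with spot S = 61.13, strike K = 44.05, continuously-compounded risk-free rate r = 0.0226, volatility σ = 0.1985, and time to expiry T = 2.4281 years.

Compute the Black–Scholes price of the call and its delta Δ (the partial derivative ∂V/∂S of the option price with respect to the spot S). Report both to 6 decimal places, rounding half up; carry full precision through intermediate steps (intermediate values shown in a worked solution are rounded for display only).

σ√T = 0.1985·√2.4281 = 0.309310
d₁ = (ln(S/K) + (r+σ²/2)T) / (σ√T) = (ln(61.13/44.05) + (0.0226+0.1985²/2)·2.4281) / 0.309310 = (0.327677 + 0.102711) / 0.309310 = 1.391448
d₂ = d₁ − σ√T = 1.391448 − 0.309310 = 1.082139
e^{−rT} = e^{−0.0226·2.4281} = 0.946603
N(d₁) = 0.917955,  N(d₂) = 0.860405
Call price V = S·N(d₁) − K·e^{−rT}·N(d₂) = 56.114605 − 35.877044 = 20.237560
Δ = N(d₁) = 0.917955

price = 20.237560
Δ = 0.917955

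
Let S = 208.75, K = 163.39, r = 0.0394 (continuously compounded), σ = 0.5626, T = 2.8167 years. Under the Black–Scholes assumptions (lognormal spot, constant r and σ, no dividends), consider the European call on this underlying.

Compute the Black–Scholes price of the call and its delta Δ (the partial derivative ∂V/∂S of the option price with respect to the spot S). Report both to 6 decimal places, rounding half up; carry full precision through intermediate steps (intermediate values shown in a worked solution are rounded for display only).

σ√T = 0.5626·√2.8167 = 0.944213
d₁ = (ln(S/K) + (r+σ²/2)T) / (σ√T) = (ln(208.75/163.39) + (0.0394+0.5626²/2)·2.8167) / 0.944213 = (0.244997 + 0.556747) / 0.944213 = 0.849114
d₂ = d₁ − σ√T = 0.849114 − 0.944213 = -0.095099
e^{−rT} = e^{−0.0394·2.8167} = 0.894958
N(d₁) = 0.802091,  N(d₂) = 0.462118
Call price V = S·N(d₁) − K·e^{−rT}·N(d₂) = 167.436510 − 67.574257 = 99.862253
Δ = N(d₁) = 0.802091

price = 99.862253
Δ = 0.802091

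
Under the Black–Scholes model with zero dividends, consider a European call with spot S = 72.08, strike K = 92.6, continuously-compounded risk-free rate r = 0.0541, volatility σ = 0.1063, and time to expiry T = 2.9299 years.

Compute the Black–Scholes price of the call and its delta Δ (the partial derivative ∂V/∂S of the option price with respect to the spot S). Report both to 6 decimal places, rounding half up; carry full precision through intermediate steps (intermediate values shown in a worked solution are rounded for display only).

σ√T = 0.1063·√2.9299 = 0.181953
d₁ = (ln(S/K) + (r+σ²/2)T) / (σ√T) = (ln(72.08/92.6) + (0.0541+0.1063²/2)·2.9299) / 0.181953 = (-0.250513 + 0.175061) / 0.181953 = -0.414675
d₂ = d₁ − σ√T = -0.414675 − 0.181953 = -0.596628
e^{−rT} = e^{−0.0541·2.9299} = 0.853416
N(d₁) = 0.339190,  N(d₂) = 0.275378
Call price V = S·N(d₁) − K·e^{−rT}·N(d₂) = 24.448806 − 21.762106 = 2.686700
Δ = N(d₁) = 0.339190

price = 2.686700
Δ = 0.339190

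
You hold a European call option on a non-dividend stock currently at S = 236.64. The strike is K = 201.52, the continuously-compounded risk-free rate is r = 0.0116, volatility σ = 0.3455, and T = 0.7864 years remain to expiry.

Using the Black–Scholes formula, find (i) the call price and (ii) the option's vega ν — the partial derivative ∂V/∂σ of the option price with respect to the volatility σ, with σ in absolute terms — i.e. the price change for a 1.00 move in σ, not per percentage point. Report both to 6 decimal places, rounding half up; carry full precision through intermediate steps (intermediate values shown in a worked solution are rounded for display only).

price = 48.971396
ν = 65.190494

σ√T = 0.3455·√0.7864 = 0.306387
d₁ = (ln(S/K) + (r+σ²/2)T) / (σ√T) = (ln(236.64/201.52) + (0.0116+0.3455²/2)·0.7864) / 0.306387 = (0.160651 + 0.056059) / 0.306387 = 0.707309
d₂ = d₁ − σ√T = 0.707309 − 0.306387 = 0.400922
e^{−rT} = e^{−0.0116·0.7864} = 0.990919
N(d₁) = 0.760313,  N(d₂) = 0.655761
Call price V = S·N(d₁) − K·e^{−rT}·N(d₂) = 179.920405 − 130.949009 = 48.971396
φ(d₁) = (1/√(2π))·e^{−d₁²/2} = 0.310652
ν = S·φ(d₁)·√T = 65.190494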